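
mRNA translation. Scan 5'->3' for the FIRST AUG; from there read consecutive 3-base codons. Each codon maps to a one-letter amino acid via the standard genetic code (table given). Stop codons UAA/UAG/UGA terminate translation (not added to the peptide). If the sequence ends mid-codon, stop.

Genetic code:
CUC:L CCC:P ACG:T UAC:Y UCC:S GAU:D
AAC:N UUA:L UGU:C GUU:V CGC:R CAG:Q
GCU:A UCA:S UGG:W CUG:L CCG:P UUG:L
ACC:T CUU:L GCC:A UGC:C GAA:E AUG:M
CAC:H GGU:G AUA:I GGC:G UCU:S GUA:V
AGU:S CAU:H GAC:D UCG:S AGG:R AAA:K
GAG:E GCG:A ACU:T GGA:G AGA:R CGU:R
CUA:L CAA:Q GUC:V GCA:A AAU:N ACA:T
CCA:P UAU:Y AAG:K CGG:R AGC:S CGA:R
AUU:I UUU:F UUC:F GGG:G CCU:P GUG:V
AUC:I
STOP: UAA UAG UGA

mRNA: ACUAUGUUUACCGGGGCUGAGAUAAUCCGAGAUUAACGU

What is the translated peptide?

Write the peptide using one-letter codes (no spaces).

start AUG at pos 3
pos 3: AUG -> M; peptide=M
pos 6: UUU -> F; peptide=MF
pos 9: ACC -> T; peptide=MFT
pos 12: GGG -> G; peptide=MFTG
pos 15: GCU -> A; peptide=MFTGA
pos 18: GAG -> E; peptide=MFTGAE
pos 21: AUA -> I; peptide=MFTGAEI
pos 24: AUC -> I; peptide=MFTGAEII
pos 27: CGA -> R; peptide=MFTGAEIIR
pos 30: GAU -> D; peptide=MFTGAEIIRD
pos 33: UAA -> STOP

Answer: MFTGAEIIRD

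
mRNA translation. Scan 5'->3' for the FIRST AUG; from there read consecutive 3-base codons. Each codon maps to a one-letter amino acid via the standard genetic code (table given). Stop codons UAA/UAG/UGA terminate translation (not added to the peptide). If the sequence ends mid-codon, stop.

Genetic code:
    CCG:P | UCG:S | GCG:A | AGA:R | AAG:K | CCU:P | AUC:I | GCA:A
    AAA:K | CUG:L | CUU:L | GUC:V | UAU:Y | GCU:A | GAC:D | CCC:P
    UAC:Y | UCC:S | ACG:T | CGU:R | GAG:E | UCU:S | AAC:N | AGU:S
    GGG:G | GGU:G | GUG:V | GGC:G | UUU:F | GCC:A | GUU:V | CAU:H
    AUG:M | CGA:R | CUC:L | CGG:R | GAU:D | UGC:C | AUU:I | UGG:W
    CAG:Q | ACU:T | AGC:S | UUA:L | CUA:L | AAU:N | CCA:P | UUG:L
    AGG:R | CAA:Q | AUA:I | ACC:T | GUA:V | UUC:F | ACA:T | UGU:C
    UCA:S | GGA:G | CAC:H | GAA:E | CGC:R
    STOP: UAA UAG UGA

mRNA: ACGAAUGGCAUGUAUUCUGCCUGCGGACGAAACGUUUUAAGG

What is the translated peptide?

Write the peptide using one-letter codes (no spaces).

Answer: MACILPADETF

Derivation:
start AUG at pos 4
pos 4: AUG -> M; peptide=M
pos 7: GCA -> A; peptide=MA
pos 10: UGU -> C; peptide=MAC
pos 13: AUU -> I; peptide=MACI
pos 16: CUG -> L; peptide=MACIL
pos 19: CCU -> P; peptide=MACILP
pos 22: GCG -> A; peptide=MACILPA
pos 25: GAC -> D; peptide=MACILPAD
pos 28: GAA -> E; peptide=MACILPADE
pos 31: ACG -> T; peptide=MACILPADET
pos 34: UUU -> F; peptide=MACILPADETF
pos 37: UAA -> STOP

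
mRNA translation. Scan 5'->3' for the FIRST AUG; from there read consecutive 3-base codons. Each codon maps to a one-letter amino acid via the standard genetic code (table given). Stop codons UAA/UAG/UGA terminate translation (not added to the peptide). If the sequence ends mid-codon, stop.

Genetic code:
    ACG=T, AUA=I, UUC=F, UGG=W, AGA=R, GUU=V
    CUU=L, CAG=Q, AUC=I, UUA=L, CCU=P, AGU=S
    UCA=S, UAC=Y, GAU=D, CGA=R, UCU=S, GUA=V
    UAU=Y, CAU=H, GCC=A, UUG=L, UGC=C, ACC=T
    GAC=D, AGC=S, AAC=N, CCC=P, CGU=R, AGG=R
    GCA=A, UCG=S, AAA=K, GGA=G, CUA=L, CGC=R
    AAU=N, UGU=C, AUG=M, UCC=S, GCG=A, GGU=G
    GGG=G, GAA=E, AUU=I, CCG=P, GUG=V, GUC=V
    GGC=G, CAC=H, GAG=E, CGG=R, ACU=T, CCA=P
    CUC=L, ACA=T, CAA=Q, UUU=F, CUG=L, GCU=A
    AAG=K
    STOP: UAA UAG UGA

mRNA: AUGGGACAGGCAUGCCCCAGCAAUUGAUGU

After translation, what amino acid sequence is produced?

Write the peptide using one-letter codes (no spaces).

Answer: MGQACPSN

Derivation:
start AUG at pos 0
pos 0: AUG -> M; peptide=M
pos 3: GGA -> G; peptide=MG
pos 6: CAG -> Q; peptide=MGQ
pos 9: GCA -> A; peptide=MGQA
pos 12: UGC -> C; peptide=MGQAC
pos 15: CCC -> P; peptide=MGQACP
pos 18: AGC -> S; peptide=MGQACPS
pos 21: AAU -> N; peptide=MGQACPSN
pos 24: UGA -> STOP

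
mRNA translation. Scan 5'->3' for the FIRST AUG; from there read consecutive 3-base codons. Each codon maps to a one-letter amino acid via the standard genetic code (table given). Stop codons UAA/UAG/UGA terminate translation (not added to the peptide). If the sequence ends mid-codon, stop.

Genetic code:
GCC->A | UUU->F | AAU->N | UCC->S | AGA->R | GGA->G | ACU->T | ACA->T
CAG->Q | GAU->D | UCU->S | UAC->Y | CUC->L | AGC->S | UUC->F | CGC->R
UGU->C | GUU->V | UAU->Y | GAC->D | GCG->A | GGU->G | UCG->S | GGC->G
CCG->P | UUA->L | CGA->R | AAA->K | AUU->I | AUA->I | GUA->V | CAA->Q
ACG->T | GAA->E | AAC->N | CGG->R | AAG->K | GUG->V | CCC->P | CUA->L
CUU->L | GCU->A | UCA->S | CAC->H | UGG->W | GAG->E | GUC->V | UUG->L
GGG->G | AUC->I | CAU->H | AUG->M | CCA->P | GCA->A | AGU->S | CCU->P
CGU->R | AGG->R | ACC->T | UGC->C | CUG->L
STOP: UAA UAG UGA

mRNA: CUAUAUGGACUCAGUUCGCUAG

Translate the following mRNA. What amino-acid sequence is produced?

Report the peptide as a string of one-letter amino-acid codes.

Answer: MDSVR

Derivation:
start AUG at pos 4
pos 4: AUG -> M; peptide=M
pos 7: GAC -> D; peptide=MD
pos 10: UCA -> S; peptide=MDS
pos 13: GUU -> V; peptide=MDSV
pos 16: CGC -> R; peptide=MDSVR
pos 19: UAG -> STOP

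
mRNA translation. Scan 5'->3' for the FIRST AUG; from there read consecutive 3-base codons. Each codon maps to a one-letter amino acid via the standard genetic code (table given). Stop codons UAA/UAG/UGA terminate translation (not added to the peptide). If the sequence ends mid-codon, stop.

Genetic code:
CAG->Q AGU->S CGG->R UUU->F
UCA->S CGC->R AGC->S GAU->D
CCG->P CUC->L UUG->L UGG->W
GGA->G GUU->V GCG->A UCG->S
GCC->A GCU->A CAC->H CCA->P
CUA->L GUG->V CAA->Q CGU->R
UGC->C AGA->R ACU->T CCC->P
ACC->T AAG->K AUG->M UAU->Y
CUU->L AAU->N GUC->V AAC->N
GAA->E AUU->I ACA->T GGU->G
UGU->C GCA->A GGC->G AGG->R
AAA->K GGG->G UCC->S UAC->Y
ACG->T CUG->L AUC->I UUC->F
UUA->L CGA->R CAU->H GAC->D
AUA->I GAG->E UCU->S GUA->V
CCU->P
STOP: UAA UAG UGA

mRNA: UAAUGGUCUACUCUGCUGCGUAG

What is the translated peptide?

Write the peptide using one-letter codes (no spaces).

start AUG at pos 2
pos 2: AUG -> M; peptide=M
pos 5: GUC -> V; peptide=MV
pos 8: UAC -> Y; peptide=MVY
pos 11: UCU -> S; peptide=MVYS
pos 14: GCU -> A; peptide=MVYSA
pos 17: GCG -> A; peptide=MVYSAA
pos 20: UAG -> STOP

Answer: MVYSAA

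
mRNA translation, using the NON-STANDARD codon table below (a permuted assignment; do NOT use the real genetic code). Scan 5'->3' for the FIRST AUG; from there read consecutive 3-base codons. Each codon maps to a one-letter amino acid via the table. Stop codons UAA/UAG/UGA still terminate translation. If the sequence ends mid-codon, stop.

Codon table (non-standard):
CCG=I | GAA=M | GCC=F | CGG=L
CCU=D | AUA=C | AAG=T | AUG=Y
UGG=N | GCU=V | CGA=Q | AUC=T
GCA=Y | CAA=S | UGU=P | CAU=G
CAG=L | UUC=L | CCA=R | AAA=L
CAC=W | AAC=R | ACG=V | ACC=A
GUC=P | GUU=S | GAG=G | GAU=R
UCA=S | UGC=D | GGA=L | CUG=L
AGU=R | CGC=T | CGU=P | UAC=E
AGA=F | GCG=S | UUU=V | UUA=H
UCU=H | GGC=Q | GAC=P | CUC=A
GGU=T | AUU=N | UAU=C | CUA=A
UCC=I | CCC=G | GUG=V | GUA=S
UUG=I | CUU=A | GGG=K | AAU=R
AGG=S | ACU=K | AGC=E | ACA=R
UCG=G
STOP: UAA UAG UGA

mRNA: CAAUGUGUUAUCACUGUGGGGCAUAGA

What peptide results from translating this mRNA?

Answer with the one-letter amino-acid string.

Answer: YPCWPKY

Derivation:
start AUG at pos 2
pos 2: AUG -> Y; peptide=Y
pos 5: UGU -> P; peptide=YP
pos 8: UAU -> C; peptide=YPC
pos 11: CAC -> W; peptide=YPCW
pos 14: UGU -> P; peptide=YPCWP
pos 17: GGG -> K; peptide=YPCWPK
pos 20: GCA -> Y; peptide=YPCWPKY
pos 23: UAG -> STOP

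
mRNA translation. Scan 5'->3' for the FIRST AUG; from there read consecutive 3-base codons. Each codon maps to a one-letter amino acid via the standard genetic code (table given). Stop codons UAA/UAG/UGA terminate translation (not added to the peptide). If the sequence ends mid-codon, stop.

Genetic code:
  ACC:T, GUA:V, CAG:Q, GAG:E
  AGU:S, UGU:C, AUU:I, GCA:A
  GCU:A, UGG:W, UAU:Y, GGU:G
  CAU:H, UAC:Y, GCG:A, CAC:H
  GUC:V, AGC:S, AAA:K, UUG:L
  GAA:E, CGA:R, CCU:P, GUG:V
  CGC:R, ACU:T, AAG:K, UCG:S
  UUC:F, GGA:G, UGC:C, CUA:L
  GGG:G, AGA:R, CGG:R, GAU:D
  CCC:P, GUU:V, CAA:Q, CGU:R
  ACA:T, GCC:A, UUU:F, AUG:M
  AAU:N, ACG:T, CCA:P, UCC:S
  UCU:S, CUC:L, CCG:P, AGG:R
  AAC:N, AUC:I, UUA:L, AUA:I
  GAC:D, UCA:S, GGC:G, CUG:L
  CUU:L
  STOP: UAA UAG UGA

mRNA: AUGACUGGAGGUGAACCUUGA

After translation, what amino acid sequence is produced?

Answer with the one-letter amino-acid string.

Answer: MTGGEP

Derivation:
start AUG at pos 0
pos 0: AUG -> M; peptide=M
pos 3: ACU -> T; peptide=MT
pos 6: GGA -> G; peptide=MTG
pos 9: GGU -> G; peptide=MTGG
pos 12: GAA -> E; peptide=MTGGE
pos 15: CCU -> P; peptide=MTGGEP
pos 18: UGA -> STOP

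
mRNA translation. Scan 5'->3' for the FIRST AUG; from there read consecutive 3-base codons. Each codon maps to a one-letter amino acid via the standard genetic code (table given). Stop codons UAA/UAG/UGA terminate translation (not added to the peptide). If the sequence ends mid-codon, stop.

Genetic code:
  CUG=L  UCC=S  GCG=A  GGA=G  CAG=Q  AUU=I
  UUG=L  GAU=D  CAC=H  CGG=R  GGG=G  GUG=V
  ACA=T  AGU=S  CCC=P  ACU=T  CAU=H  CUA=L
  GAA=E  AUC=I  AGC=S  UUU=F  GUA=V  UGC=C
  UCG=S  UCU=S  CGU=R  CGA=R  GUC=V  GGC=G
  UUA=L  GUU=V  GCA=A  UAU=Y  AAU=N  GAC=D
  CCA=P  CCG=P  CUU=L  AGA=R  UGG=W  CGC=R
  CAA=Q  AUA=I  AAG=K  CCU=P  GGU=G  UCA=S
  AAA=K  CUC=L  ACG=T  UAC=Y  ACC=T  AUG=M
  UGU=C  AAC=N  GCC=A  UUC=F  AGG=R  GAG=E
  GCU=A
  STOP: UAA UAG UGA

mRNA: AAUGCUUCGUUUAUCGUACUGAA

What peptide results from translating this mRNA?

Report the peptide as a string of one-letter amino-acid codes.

start AUG at pos 1
pos 1: AUG -> M; peptide=M
pos 4: CUU -> L; peptide=ML
pos 7: CGU -> R; peptide=MLR
pos 10: UUA -> L; peptide=MLRL
pos 13: UCG -> S; peptide=MLRLS
pos 16: UAC -> Y; peptide=MLRLSY
pos 19: UGA -> STOP

Answer: MLRLSY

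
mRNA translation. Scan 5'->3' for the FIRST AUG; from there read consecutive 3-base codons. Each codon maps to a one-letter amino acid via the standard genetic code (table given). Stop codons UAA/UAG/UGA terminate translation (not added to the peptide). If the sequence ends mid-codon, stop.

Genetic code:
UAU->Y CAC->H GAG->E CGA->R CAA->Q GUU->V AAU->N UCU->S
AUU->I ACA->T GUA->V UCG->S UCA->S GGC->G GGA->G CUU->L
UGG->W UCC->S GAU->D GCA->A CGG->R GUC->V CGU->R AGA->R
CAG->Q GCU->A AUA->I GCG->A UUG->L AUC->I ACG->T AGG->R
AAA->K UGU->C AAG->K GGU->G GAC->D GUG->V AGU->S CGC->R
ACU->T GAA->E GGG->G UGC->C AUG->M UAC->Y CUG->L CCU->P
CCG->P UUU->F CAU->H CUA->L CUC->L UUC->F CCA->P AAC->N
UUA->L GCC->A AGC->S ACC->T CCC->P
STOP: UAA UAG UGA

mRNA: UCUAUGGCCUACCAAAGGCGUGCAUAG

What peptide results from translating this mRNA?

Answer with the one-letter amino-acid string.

Answer: MAYQRRA

Derivation:
start AUG at pos 3
pos 3: AUG -> M; peptide=M
pos 6: GCC -> A; peptide=MA
pos 9: UAC -> Y; peptide=MAY
pos 12: CAA -> Q; peptide=MAYQ
pos 15: AGG -> R; peptide=MAYQR
pos 18: CGU -> R; peptide=MAYQRR
pos 21: GCA -> A; peptide=MAYQRRA
pos 24: UAG -> STOP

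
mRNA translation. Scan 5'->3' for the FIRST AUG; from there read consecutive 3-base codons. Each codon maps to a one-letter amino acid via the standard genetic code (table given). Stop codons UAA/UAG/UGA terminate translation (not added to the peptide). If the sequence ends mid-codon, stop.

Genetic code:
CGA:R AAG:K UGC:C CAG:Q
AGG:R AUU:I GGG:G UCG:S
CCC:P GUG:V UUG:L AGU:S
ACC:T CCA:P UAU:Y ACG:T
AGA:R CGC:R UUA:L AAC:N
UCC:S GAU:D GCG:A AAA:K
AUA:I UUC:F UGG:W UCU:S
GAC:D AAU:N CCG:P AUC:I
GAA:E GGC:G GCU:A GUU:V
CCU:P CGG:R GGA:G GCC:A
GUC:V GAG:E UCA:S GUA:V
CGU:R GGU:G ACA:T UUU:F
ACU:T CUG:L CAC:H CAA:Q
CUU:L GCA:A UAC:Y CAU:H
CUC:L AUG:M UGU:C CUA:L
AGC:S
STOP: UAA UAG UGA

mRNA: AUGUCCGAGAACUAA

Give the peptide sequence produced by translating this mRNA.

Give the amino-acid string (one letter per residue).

start AUG at pos 0
pos 0: AUG -> M; peptide=M
pos 3: UCC -> S; peptide=MS
pos 6: GAG -> E; peptide=MSE
pos 9: AAC -> N; peptide=MSEN
pos 12: UAA -> STOP

Answer: MSEN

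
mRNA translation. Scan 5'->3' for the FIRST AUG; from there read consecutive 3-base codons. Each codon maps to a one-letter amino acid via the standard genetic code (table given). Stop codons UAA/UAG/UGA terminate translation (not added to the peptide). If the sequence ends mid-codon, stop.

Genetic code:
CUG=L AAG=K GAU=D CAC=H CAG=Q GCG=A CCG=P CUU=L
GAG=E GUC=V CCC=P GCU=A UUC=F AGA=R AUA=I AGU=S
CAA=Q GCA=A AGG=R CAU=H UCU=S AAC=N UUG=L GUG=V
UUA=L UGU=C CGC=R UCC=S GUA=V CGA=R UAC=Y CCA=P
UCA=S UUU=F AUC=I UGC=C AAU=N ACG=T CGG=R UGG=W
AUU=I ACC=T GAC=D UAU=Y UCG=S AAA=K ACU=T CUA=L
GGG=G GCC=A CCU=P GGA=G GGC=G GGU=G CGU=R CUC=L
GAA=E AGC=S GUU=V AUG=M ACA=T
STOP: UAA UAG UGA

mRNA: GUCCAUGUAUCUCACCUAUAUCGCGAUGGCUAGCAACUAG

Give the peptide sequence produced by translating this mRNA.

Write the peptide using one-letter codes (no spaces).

start AUG at pos 4
pos 4: AUG -> M; peptide=M
pos 7: UAU -> Y; peptide=MY
pos 10: CUC -> L; peptide=MYL
pos 13: ACC -> T; peptide=MYLT
pos 16: UAU -> Y; peptide=MYLTY
pos 19: AUC -> I; peptide=MYLTYI
pos 22: GCG -> A; peptide=MYLTYIA
pos 25: AUG -> M; peptide=MYLTYIAM
pos 28: GCU -> A; peptide=MYLTYIAMA
pos 31: AGC -> S; peptide=MYLTYIAMAS
pos 34: AAC -> N; peptide=MYLTYIAMASN
pos 37: UAG -> STOP

Answer: MYLTYIAMASN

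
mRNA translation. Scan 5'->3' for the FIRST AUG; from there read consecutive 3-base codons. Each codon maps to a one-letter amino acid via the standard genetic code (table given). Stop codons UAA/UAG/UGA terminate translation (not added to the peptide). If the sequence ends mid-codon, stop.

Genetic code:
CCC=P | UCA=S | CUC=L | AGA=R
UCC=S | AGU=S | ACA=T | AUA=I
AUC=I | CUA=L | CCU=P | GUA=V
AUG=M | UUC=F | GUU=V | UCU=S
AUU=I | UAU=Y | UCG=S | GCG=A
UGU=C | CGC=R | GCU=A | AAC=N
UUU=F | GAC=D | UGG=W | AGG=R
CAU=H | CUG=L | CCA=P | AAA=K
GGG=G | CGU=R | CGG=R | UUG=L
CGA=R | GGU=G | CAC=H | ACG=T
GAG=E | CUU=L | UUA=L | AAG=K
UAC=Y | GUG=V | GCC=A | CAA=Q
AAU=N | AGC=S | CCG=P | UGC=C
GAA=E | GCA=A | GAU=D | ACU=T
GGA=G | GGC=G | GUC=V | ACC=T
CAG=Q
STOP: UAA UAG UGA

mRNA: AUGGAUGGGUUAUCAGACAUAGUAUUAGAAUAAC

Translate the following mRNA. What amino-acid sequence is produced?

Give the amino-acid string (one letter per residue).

Answer: MDGLSDIVLE

Derivation:
start AUG at pos 0
pos 0: AUG -> M; peptide=M
pos 3: GAU -> D; peptide=MD
pos 6: GGG -> G; peptide=MDG
pos 9: UUA -> L; peptide=MDGL
pos 12: UCA -> S; peptide=MDGLS
pos 15: GAC -> D; peptide=MDGLSD
pos 18: AUA -> I; peptide=MDGLSDI
pos 21: GUA -> V; peptide=MDGLSDIV
pos 24: UUA -> L; peptide=MDGLSDIVL
pos 27: GAA -> E; peptide=MDGLSDIVLE
pos 30: UAA -> STOP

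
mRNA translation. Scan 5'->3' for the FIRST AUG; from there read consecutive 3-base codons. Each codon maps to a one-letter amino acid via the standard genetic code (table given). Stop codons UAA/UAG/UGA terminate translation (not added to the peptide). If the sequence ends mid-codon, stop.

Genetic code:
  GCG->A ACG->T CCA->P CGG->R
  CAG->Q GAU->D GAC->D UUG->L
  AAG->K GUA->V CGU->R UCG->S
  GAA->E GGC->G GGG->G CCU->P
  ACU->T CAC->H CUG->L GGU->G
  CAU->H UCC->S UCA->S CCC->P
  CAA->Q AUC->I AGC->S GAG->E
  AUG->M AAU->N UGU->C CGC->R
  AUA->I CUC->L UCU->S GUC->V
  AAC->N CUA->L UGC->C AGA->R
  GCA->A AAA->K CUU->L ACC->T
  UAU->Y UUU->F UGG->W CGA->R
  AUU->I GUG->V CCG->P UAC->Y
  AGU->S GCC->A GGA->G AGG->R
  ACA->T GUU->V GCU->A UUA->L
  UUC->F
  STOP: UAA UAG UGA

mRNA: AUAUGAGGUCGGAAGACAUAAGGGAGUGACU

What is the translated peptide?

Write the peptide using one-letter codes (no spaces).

start AUG at pos 2
pos 2: AUG -> M; peptide=M
pos 5: AGG -> R; peptide=MR
pos 8: UCG -> S; peptide=MRS
pos 11: GAA -> E; peptide=MRSE
pos 14: GAC -> D; peptide=MRSED
pos 17: AUA -> I; peptide=MRSEDI
pos 20: AGG -> R; peptide=MRSEDIR
pos 23: GAG -> E; peptide=MRSEDIRE
pos 26: UGA -> STOP

Answer: MRSEDIRE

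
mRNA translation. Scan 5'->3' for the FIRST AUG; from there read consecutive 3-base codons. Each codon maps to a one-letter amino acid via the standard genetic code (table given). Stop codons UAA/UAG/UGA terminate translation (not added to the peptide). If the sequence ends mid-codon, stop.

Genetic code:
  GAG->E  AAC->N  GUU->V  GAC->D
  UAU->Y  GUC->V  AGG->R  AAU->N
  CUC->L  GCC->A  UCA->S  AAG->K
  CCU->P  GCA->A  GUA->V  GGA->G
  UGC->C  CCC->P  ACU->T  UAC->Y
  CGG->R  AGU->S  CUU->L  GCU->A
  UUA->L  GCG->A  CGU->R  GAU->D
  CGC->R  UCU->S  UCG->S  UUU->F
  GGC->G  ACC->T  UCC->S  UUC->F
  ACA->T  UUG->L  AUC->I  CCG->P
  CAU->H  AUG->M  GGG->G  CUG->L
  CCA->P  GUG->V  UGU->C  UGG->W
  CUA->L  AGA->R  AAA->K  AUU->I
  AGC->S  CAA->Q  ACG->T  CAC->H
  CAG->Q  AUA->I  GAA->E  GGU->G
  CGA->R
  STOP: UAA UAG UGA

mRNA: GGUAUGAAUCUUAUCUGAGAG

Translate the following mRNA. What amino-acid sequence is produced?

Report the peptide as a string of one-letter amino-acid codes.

Answer: MNLI

Derivation:
start AUG at pos 3
pos 3: AUG -> M; peptide=M
pos 6: AAU -> N; peptide=MN
pos 9: CUU -> L; peptide=MNL
pos 12: AUC -> I; peptide=MNLI
pos 15: UGA -> STOP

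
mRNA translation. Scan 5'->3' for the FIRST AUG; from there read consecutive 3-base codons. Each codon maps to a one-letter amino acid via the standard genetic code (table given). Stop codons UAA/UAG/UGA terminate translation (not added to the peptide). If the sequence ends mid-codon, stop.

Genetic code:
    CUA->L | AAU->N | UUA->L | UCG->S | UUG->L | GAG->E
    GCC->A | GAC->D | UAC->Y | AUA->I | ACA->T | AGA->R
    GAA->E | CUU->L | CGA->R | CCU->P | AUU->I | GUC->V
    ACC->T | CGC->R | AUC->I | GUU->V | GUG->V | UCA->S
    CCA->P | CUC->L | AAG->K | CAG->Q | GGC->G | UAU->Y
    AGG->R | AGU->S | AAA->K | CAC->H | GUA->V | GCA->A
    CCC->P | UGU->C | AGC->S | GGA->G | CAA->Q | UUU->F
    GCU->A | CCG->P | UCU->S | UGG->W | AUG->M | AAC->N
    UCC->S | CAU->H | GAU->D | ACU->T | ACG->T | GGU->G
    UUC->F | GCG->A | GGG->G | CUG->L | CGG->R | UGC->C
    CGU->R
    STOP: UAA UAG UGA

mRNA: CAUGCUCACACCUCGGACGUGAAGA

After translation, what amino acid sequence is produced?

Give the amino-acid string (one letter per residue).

Answer: MLTPRT

Derivation:
start AUG at pos 1
pos 1: AUG -> M; peptide=M
pos 4: CUC -> L; peptide=ML
pos 7: ACA -> T; peptide=MLT
pos 10: CCU -> P; peptide=MLTP
pos 13: CGG -> R; peptide=MLTPR
pos 16: ACG -> T; peptide=MLTPRT
pos 19: UGA -> STOP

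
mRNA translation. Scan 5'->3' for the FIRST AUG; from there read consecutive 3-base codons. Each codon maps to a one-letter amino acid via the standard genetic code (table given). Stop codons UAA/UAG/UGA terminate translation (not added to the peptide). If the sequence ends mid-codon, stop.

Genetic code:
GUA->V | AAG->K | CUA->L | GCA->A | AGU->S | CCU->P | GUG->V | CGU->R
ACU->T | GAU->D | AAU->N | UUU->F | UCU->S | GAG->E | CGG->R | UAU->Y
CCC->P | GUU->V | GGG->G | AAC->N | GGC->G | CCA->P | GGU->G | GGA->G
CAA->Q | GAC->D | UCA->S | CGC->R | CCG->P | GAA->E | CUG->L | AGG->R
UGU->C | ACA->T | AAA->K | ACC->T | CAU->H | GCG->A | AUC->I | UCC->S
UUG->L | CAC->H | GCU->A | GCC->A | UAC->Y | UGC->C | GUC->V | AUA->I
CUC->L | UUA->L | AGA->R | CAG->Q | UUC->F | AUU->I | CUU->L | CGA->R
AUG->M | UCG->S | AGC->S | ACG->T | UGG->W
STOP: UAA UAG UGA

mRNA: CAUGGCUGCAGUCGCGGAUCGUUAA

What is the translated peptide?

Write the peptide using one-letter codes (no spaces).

Answer: MAAVADR

Derivation:
start AUG at pos 1
pos 1: AUG -> M; peptide=M
pos 4: GCU -> A; peptide=MA
pos 7: GCA -> A; peptide=MAA
pos 10: GUC -> V; peptide=MAAV
pos 13: GCG -> A; peptide=MAAVA
pos 16: GAU -> D; peptide=MAAVAD
pos 19: CGU -> R; peptide=MAAVADR
pos 22: UAA -> STOP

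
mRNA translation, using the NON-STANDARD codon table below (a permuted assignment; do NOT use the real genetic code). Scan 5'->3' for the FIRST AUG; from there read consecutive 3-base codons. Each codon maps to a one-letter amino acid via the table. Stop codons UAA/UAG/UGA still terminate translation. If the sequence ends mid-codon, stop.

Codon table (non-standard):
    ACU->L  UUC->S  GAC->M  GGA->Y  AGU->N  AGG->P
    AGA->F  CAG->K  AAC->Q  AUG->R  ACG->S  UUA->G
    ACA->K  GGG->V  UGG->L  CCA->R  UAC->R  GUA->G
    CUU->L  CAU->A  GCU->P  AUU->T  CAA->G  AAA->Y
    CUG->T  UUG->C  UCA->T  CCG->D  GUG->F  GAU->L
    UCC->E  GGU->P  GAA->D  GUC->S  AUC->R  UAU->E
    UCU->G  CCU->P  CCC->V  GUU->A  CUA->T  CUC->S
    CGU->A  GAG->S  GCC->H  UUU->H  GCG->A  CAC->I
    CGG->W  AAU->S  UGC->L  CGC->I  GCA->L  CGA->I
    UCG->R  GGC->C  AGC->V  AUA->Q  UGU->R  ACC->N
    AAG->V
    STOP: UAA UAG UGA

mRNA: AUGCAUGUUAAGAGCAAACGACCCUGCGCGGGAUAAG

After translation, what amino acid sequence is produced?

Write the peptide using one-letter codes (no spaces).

Answer: RAAVVYIVLAY

Derivation:
start AUG at pos 0
pos 0: AUG -> R; peptide=R
pos 3: CAU -> A; peptide=RA
pos 6: GUU -> A; peptide=RAA
pos 9: AAG -> V; peptide=RAAV
pos 12: AGC -> V; peptide=RAAVV
pos 15: AAA -> Y; peptide=RAAVVY
pos 18: CGA -> I; peptide=RAAVVYI
pos 21: CCC -> V; peptide=RAAVVYIV
pos 24: UGC -> L; peptide=RAAVVYIVL
pos 27: GCG -> A; peptide=RAAVVYIVLA
pos 30: GGA -> Y; peptide=RAAVVYIVLAY
pos 33: UAA -> STOP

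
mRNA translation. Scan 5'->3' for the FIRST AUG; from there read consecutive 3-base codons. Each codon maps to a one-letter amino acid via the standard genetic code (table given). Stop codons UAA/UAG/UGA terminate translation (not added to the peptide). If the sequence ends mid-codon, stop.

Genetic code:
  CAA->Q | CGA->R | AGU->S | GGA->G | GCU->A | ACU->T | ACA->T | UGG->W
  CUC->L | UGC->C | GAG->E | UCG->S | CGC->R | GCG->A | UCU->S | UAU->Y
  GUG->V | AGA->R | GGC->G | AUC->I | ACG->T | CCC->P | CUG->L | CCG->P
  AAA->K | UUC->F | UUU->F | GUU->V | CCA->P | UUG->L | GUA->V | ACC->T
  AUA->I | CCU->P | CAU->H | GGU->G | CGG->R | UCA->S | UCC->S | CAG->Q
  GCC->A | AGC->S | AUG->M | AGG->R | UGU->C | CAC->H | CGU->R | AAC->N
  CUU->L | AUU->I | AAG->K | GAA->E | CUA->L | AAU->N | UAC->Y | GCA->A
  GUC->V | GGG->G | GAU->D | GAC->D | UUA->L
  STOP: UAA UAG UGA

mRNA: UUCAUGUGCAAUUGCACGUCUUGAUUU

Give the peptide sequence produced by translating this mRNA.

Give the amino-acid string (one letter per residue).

Answer: MCNCTS

Derivation:
start AUG at pos 3
pos 3: AUG -> M; peptide=M
pos 6: UGC -> C; peptide=MC
pos 9: AAU -> N; peptide=MCN
pos 12: UGC -> C; peptide=MCNC
pos 15: ACG -> T; peptide=MCNCT
pos 18: UCU -> S; peptide=MCNCTS
pos 21: UGA -> STOP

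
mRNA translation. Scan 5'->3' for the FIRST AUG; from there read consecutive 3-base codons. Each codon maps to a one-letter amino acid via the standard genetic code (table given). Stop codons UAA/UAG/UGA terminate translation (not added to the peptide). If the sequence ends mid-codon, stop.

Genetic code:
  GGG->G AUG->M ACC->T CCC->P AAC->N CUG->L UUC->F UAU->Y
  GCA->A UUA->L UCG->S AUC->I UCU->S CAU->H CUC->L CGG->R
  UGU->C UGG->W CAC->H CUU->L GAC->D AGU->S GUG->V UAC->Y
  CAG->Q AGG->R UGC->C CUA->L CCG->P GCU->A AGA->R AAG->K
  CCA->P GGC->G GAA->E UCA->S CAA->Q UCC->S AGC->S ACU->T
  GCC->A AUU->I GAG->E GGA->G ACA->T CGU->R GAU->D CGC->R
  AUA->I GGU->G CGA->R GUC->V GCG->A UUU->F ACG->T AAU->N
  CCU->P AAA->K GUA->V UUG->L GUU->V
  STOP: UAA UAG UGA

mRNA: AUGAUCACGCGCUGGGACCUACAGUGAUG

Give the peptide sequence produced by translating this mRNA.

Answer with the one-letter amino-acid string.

start AUG at pos 0
pos 0: AUG -> M; peptide=M
pos 3: AUC -> I; peptide=MI
pos 6: ACG -> T; peptide=MIT
pos 9: CGC -> R; peptide=MITR
pos 12: UGG -> W; peptide=MITRW
pos 15: GAC -> D; peptide=MITRWD
pos 18: CUA -> L; peptide=MITRWDL
pos 21: CAG -> Q; peptide=MITRWDLQ
pos 24: UGA -> STOP

Answer: MITRWDLQ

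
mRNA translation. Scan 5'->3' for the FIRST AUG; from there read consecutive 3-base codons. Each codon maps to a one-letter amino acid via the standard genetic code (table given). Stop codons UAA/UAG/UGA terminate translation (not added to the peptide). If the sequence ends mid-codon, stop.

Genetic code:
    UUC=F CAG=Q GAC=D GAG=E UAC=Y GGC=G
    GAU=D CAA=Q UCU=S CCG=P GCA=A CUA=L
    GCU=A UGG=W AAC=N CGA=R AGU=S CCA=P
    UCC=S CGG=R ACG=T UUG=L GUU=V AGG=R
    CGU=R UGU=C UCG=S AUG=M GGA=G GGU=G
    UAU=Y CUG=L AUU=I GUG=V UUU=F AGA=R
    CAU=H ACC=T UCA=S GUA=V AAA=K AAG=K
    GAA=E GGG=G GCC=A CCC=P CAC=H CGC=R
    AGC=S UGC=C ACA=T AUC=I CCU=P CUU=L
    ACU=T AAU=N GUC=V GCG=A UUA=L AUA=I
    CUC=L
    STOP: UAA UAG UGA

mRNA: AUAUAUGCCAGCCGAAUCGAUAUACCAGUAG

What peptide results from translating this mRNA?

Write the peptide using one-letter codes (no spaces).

Answer: MPAESIYQ

Derivation:
start AUG at pos 4
pos 4: AUG -> M; peptide=M
pos 7: CCA -> P; peptide=MP
pos 10: GCC -> A; peptide=MPA
pos 13: GAA -> E; peptide=MPAE
pos 16: UCG -> S; peptide=MPAES
pos 19: AUA -> I; peptide=MPAESI
pos 22: UAC -> Y; peptide=MPAESIY
pos 25: CAG -> Q; peptide=MPAESIYQ
pos 28: UAG -> STOP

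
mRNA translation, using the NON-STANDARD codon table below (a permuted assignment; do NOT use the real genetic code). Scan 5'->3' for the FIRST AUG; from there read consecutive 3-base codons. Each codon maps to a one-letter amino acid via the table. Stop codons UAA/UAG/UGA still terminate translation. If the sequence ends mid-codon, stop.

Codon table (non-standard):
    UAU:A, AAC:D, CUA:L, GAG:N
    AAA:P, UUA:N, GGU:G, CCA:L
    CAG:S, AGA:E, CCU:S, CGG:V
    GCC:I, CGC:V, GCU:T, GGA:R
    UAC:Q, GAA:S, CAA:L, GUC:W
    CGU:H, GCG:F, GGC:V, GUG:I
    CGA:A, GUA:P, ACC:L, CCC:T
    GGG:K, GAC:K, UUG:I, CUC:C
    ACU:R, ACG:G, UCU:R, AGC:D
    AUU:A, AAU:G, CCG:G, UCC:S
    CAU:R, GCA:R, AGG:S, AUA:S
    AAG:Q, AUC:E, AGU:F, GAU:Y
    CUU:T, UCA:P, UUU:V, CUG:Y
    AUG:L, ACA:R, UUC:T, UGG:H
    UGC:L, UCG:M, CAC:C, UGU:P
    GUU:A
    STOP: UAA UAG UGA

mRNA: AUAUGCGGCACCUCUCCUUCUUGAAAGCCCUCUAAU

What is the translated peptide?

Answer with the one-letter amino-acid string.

start AUG at pos 2
pos 2: AUG -> L; peptide=L
pos 5: CGG -> V; peptide=LV
pos 8: CAC -> C; peptide=LVC
pos 11: CUC -> C; peptide=LVCC
pos 14: UCC -> S; peptide=LVCCS
pos 17: UUC -> T; peptide=LVCCST
pos 20: UUG -> I; peptide=LVCCSTI
pos 23: AAA -> P; peptide=LVCCSTIP
pos 26: GCC -> I; peptide=LVCCSTIPI
pos 29: CUC -> C; peptide=LVCCSTIPIC
pos 32: UAA -> STOP

Answer: LVCCSTIPIC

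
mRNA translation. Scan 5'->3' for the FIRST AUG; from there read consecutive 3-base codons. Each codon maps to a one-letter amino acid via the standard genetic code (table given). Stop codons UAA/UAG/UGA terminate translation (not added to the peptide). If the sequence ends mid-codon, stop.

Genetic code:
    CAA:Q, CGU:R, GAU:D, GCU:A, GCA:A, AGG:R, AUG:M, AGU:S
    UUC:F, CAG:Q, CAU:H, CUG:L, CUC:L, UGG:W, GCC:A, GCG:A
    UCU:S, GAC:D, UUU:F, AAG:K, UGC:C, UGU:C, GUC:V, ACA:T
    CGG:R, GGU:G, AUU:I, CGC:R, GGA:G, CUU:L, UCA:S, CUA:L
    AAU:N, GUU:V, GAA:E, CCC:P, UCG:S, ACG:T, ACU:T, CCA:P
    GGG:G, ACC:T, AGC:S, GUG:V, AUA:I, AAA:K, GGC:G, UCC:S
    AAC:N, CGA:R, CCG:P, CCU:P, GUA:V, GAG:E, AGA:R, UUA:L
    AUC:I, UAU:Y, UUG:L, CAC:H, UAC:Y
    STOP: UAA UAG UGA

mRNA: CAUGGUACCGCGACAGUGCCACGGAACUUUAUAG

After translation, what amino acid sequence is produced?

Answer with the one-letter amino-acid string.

Answer: MVPRQCHGTL

Derivation:
start AUG at pos 1
pos 1: AUG -> M; peptide=M
pos 4: GUA -> V; peptide=MV
pos 7: CCG -> P; peptide=MVP
pos 10: CGA -> R; peptide=MVPR
pos 13: CAG -> Q; peptide=MVPRQ
pos 16: UGC -> C; peptide=MVPRQC
pos 19: CAC -> H; peptide=MVPRQCH
pos 22: GGA -> G; peptide=MVPRQCHG
pos 25: ACU -> T; peptide=MVPRQCHGT
pos 28: UUA -> L; peptide=MVPRQCHGTL
pos 31: UAG -> STOP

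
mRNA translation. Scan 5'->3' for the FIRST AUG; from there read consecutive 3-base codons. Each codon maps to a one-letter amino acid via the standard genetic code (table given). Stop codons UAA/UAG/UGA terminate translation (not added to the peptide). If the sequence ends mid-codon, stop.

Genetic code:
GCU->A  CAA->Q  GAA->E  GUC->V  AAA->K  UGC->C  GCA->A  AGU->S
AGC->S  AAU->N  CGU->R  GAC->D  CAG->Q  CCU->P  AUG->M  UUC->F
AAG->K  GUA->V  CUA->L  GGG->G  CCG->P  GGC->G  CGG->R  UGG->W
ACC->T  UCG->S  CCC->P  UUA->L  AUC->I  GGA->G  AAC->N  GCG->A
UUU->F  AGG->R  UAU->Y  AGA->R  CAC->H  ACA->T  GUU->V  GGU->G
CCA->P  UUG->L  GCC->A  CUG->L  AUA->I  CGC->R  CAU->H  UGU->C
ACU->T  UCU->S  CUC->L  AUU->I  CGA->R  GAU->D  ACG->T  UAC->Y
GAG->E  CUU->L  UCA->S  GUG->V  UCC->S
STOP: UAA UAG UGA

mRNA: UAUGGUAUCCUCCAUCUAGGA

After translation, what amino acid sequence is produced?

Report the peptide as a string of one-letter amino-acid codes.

start AUG at pos 1
pos 1: AUG -> M; peptide=M
pos 4: GUA -> V; peptide=MV
pos 7: UCC -> S; peptide=MVS
pos 10: UCC -> S; peptide=MVSS
pos 13: AUC -> I; peptide=MVSSI
pos 16: UAG -> STOP

Answer: MVSSI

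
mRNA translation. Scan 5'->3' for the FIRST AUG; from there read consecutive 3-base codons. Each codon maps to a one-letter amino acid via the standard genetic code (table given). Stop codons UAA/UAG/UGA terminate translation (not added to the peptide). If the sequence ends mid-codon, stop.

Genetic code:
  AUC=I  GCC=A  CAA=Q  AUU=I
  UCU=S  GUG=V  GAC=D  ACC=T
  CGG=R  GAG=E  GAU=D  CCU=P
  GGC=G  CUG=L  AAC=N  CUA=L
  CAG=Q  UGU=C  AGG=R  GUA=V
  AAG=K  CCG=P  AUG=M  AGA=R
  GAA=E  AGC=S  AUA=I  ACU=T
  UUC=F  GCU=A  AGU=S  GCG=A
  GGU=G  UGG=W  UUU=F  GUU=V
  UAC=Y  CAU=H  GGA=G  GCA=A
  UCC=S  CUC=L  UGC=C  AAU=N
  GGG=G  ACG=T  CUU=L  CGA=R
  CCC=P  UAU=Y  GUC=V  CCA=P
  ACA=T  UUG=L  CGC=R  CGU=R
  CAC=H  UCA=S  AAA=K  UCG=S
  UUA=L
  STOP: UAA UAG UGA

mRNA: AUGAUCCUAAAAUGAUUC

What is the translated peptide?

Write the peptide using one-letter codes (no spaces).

Answer: MILK

Derivation:
start AUG at pos 0
pos 0: AUG -> M; peptide=M
pos 3: AUC -> I; peptide=MI
pos 6: CUA -> L; peptide=MIL
pos 9: AAA -> K; peptide=MILK
pos 12: UGA -> STOP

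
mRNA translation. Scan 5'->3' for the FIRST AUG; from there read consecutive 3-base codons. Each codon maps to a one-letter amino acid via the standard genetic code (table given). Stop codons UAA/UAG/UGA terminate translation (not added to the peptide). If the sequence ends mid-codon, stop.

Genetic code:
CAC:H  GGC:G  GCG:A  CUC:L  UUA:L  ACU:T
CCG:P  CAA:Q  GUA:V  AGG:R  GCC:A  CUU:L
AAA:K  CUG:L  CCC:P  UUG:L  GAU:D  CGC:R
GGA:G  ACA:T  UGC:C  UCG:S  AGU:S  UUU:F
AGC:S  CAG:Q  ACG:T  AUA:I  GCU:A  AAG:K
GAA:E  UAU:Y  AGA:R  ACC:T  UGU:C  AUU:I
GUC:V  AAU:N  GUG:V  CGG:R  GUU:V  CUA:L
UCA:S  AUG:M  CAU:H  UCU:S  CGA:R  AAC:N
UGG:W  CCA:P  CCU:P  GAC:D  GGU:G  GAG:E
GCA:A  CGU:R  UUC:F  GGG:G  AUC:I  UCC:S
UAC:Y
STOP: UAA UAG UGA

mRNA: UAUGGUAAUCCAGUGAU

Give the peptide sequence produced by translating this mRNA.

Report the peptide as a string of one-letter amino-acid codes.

Answer: MVIQ

Derivation:
start AUG at pos 1
pos 1: AUG -> M; peptide=M
pos 4: GUA -> V; peptide=MV
pos 7: AUC -> I; peptide=MVI
pos 10: CAG -> Q; peptide=MVIQ
pos 13: UGA -> STOP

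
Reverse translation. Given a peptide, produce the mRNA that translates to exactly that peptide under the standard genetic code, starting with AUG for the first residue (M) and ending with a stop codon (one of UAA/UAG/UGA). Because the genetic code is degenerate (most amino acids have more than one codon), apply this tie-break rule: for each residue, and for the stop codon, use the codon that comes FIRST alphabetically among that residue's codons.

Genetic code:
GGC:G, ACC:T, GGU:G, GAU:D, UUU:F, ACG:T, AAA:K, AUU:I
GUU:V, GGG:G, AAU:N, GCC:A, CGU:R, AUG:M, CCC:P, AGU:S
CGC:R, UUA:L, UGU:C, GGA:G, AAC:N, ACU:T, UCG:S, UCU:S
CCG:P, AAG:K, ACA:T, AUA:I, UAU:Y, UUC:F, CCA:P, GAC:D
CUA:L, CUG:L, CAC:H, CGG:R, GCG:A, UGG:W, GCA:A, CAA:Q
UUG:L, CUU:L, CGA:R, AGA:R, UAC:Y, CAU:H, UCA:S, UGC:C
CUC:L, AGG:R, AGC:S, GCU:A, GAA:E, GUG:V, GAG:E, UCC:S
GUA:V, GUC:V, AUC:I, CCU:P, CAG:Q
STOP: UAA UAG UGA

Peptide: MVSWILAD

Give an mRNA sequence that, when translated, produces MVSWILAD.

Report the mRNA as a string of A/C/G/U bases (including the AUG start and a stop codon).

residue 1: M -> AUG (start codon)
residue 2: V codons sorted = GUA,GUC,GUG,GUU -> pick first = GUA
residue 3: S codons sorted = AGC,AGU,UCA,UCC,UCG,UCU -> pick first = AGC
residue 4: W -> UGG (only codon)
residue 5: I codons sorted = AUA,AUC,AUU -> pick first = AUA
residue 6: L codons sorted = CUA,CUC,CUG,CUU,UUA,UUG -> pick first = CUA
residue 7: A codons sorted = GCA,GCC,GCG,GCU -> pick first = GCA
residue 8: D codons sorted = GAC,GAU -> pick first = GAC
terminator: stop codons sorted = UAA,UAG,UGA -> pick first = UAA

Answer: mRNA: AUGGUAAGCUGGAUACUAGCAGACUAA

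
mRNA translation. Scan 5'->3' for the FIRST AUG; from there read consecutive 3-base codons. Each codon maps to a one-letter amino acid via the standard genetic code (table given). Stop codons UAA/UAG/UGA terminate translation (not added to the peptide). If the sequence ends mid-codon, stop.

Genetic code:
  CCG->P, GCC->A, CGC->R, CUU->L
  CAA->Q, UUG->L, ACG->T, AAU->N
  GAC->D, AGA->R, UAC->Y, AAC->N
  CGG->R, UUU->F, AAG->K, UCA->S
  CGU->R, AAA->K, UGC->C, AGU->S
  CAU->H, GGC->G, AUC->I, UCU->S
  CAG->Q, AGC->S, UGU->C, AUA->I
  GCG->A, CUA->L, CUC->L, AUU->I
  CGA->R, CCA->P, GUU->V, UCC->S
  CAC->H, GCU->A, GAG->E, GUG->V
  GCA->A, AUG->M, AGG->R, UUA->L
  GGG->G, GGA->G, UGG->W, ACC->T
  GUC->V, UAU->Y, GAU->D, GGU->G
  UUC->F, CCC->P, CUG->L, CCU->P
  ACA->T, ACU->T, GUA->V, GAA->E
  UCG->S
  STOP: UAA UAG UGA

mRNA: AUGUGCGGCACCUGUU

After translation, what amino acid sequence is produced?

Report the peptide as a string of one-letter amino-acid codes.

Answer: MCGTC

Derivation:
start AUG at pos 0
pos 0: AUG -> M; peptide=M
pos 3: UGC -> C; peptide=MC
pos 6: GGC -> G; peptide=MCG
pos 9: ACC -> T; peptide=MCGT
pos 12: UGU -> C; peptide=MCGTC
pos 15: only 1 nt remain (<3), stop (end of mRNA)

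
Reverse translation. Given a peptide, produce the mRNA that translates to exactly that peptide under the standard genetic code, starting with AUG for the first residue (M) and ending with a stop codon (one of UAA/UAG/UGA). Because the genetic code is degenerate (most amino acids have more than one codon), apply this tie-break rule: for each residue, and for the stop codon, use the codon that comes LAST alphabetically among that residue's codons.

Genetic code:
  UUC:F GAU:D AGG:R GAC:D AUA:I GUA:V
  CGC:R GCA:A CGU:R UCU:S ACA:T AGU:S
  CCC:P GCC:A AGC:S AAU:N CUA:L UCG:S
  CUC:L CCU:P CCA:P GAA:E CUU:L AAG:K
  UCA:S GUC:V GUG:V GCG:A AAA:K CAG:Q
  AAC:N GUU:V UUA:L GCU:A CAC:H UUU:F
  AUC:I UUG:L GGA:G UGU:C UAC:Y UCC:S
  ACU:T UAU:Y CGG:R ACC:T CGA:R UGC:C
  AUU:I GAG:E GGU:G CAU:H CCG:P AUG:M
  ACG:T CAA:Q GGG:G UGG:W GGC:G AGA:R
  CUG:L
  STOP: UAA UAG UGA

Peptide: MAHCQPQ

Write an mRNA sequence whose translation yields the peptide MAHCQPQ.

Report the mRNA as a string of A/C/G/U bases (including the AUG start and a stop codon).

Answer: mRNA: AUGGCUCAUUGUCAGCCUCAGUGA

Derivation:
residue 1: M -> AUG (start codon)
residue 2: A codons sorted = GCA,GCC,GCG,GCU -> pick last = GCU
residue 3: H codons sorted = CAC,CAU -> pick last = CAU
residue 4: C codons sorted = UGC,UGU -> pick last = UGU
residue 5: Q codons sorted = CAA,CAG -> pick last = CAG
residue 6: P codons sorted = CCA,CCC,CCG,CCU -> pick last = CCU
residue 7: Q codons sorted = CAA,CAG -> pick last = CAG
terminator: stop codons sorted = UAA,UAG,UGA -> pick last = UGA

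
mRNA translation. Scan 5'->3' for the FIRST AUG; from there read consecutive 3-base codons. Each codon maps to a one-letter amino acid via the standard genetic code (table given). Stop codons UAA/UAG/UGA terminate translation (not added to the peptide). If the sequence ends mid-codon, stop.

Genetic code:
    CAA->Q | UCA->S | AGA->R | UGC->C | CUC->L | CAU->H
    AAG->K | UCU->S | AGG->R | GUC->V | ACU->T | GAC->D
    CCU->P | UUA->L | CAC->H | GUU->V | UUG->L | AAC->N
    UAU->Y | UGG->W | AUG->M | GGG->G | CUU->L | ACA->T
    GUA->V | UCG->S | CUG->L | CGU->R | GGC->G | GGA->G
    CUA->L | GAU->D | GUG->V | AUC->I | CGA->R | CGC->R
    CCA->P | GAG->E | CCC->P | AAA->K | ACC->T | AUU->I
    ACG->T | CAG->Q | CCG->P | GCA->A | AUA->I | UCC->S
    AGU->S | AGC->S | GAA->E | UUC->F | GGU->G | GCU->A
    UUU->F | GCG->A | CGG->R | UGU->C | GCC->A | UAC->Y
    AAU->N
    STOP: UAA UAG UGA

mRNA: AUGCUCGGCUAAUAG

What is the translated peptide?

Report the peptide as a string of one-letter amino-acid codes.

Answer: MLG

Derivation:
start AUG at pos 0
pos 0: AUG -> M; peptide=M
pos 3: CUC -> L; peptide=ML
pos 6: GGC -> G; peptide=MLG
pos 9: UAA -> STOP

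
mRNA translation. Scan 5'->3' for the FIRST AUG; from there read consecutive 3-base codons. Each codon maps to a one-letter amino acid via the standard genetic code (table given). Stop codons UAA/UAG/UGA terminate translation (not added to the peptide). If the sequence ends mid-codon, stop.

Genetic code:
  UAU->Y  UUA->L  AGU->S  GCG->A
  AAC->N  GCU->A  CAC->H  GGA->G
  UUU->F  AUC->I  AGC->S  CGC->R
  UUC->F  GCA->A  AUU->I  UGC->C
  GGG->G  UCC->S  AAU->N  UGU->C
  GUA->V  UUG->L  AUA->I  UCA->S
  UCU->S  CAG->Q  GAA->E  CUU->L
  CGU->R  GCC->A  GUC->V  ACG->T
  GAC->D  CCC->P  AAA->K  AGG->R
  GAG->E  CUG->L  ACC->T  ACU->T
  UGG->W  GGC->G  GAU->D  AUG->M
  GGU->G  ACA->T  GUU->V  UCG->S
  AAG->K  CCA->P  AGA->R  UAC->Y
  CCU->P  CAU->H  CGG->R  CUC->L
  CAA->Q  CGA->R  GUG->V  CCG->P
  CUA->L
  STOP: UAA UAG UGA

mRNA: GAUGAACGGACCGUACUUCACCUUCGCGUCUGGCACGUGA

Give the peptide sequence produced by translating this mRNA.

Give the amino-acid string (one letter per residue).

start AUG at pos 1
pos 1: AUG -> M; peptide=M
pos 4: AAC -> N; peptide=MN
pos 7: GGA -> G; peptide=MNG
pos 10: CCG -> P; peptide=MNGP
pos 13: UAC -> Y; peptide=MNGPY
pos 16: UUC -> F; peptide=MNGPYF
pos 19: ACC -> T; peptide=MNGPYFT
pos 22: UUC -> F; peptide=MNGPYFTF
pos 25: GCG -> A; peptide=MNGPYFTFA
pos 28: UCU -> S; peptide=MNGPYFTFAS
pos 31: GGC -> G; peptide=MNGPYFTFASG
pos 34: ACG -> T; peptide=MNGPYFTFASGT
pos 37: UGA -> STOP

Answer: MNGPYFTFASGT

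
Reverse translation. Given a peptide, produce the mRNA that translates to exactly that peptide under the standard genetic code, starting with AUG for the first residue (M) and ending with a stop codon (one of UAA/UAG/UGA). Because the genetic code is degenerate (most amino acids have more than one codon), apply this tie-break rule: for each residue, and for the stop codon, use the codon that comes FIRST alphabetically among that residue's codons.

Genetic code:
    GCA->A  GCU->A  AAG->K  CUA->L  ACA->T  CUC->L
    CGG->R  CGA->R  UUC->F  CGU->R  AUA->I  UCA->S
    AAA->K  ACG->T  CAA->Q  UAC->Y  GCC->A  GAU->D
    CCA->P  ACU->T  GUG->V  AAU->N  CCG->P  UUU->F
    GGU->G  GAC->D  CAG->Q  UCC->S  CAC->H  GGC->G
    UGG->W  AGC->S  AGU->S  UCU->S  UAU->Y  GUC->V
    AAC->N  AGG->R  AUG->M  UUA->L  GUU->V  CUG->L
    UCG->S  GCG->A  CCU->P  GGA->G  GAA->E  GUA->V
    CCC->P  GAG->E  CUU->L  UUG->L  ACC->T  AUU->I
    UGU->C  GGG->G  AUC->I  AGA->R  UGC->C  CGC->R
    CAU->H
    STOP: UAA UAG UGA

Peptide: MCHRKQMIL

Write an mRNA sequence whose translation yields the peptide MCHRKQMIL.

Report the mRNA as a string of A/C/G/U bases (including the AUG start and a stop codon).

Answer: mRNA: AUGUGCCACAGAAAACAAAUGAUACUAUAA

Derivation:
residue 1: M -> AUG (start codon)
residue 2: C codons sorted = UGC,UGU -> pick first = UGC
residue 3: H codons sorted = CAC,CAU -> pick first = CAC
residue 4: R codons sorted = AGA,AGG,CGA,CGC,CGG,CGU -> pick first = AGA
residue 5: K codons sorted = AAA,AAG -> pick first = AAA
residue 6: Q codons sorted = CAA,CAG -> pick first = CAA
residue 7: M -> AUG (only codon)
residue 8: I codons sorted = AUA,AUC,AUU -> pick first = AUA
residue 9: L codons sorted = CUA,CUC,CUG,CUU,UUA,UUG -> pick first = CUA
terminator: stop codons sorted = UAA,UAG,UGA -> pick first = UAA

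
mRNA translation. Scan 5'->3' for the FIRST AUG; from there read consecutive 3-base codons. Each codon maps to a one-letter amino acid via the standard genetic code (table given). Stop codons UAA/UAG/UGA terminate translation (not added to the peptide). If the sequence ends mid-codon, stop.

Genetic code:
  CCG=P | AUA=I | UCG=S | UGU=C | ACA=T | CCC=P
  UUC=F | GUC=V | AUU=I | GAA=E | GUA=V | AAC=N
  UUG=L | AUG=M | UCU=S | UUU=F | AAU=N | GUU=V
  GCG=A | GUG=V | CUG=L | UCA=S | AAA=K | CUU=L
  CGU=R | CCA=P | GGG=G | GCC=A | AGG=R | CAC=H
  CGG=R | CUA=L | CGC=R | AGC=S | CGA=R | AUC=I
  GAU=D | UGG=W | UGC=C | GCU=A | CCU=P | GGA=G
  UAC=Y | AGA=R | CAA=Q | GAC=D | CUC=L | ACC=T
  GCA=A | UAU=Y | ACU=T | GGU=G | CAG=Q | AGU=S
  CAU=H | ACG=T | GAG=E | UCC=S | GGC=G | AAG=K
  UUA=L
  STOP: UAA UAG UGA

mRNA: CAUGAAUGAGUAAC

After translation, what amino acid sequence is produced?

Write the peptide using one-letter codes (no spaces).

start AUG at pos 1
pos 1: AUG -> M; peptide=M
pos 4: AAU -> N; peptide=MN
pos 7: GAG -> E; peptide=MNE
pos 10: UAA -> STOP

Answer: MNE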